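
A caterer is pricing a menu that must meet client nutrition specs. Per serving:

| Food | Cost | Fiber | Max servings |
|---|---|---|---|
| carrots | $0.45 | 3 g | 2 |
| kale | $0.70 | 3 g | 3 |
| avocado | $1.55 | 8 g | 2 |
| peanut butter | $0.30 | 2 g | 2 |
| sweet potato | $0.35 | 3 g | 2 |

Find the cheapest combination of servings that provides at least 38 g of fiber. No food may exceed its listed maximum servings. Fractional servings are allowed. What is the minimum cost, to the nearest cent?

Cost per g of fiber: sweet potato $0.1167, carrots $0.1500, peanut butter $0.1500, avocado $0.1938, kale $0.2333.
Take 2 servings of sweet potato: +6.0 g fiber for $0.70 (total $0.70, still need 32.0 g).
Take 2 servings of carrots: +6.0 g fiber for $0.90 (total $1.60, still need 26.0 g).
Take 2 servings of peanut butter: +4.0 g fiber for $0.60 (total $2.20, still need 22.0 g).
Take 2 servings of avocado: +16.0 g fiber for $3.10 (total $5.30, still need 6.0 g).
Take 2 servings of kale: +6.0 g fiber for $1.40 (total $6.70, still need 0.0 g).
Filling from the cheapest source first is optimal under one linear minimum: $6.70.

$6.70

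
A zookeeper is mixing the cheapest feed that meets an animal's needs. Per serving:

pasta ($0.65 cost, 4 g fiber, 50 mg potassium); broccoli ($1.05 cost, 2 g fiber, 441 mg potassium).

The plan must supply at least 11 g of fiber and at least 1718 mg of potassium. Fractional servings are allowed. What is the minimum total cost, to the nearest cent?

$4.54

This is a tiny linear program; its minimum lies at a vertex of the feasible set. List the vertices and price them.
pasta only: max(11/4, 1718/50) = 34.36 servings → $22.33.
broccoli only: max(11/2, 1718/441) = 5.5 servings → $5.78.
pasta + broccoli with both tight: 0.8504 servings and 3.799 servings → $4.54.
Cheapest feasible corner: $4.54.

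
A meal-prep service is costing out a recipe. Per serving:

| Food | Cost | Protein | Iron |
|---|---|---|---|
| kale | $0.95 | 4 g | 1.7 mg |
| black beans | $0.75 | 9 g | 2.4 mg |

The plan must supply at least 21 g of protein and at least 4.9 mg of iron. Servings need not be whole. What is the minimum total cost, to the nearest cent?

The cheapest plan sits at a corner of the feasible region — with two constraints it uses at most two foods.
kale only: max(21/4, 4.9/1.7) = 5.25 servings → $4.99.
black beans only: max(21/9, 4.9/2.4) = 2.333 servings → $1.75.
kale + black beans: intersection lies outside the first quadrant.
The minimum over all feasible corners is $1.75.

$1.75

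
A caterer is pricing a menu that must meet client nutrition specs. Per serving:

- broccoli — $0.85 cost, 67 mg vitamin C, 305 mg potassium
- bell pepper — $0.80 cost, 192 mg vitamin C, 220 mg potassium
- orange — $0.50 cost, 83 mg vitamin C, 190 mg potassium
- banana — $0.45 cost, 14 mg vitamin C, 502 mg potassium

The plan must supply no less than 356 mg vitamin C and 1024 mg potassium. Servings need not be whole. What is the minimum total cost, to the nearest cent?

An LP optimum is at a vertex; with two nutrient constraints at most two foods are used. Check each candidate.
broccoli only: max(356/67, 1024/305) = 5.313 servings → $4.52.
bell pepper only: max(356/192, 1024/220) = 4.655 servings → $3.72.
orange only: max(356/83, 1024/190) = 5.389 servings → $2.69.
banana only: max(356/14, 1024/502) = 25.43 servings → $11.44.
broccoli + bell pepper with both tight: 2.699 servings and 0.9122 servings → $3.02.
broccoli + orange with both tight: 1.379 servings and 3.176 servings → $2.76.
broccoli + banana with both targets exact would need a negative amount; discard.
bell pepper + orange: the both-tight solution has a negative serving — not a feasible corner.
bell pepper + banana with both tight: 1.762 servings and 1.268 servings → $1.98.
orange + banana with both tight: 4.214 servings and 0.4449 servings → $2.31.
The minimum over all feasible corners is $1.98.

$1.98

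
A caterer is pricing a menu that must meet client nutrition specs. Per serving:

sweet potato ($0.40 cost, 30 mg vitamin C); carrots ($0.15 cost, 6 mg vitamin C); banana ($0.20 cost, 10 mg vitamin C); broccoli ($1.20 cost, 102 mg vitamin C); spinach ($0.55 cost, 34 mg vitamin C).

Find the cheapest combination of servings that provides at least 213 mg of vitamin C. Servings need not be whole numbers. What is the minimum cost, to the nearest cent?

Cost per mg of vitamin C: broccoli $0.0118, sweet potato $0.0133, spinach $0.0162, banana $0.0200, carrots $0.0250.
With no serving limits, use only broccoli: 213 mg / 102 mg = 2.088 servings × $1.20 = $2.51.

$2.51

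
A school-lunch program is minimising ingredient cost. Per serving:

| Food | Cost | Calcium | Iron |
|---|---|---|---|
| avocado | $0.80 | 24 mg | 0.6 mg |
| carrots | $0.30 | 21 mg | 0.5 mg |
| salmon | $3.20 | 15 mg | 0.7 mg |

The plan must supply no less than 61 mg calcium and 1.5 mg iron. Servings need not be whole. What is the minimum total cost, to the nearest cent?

$0.90

For a min-cost LP with two ≥-constraints, a basic feasible solution has at most two positive variables.
avocado only: max(61/24, 1.5/0.6) = 2.542 servings → $2.03.
carrots only: max(61/21, 1.5/0.5) = 3 servings → $0.90.
salmon only: max(61/15, 1.5/0.7) = 4.067 servings → $13.01.
avocado + carrots with both tight: 1.667 servings and 1 serving → $1.63.
avocado + salmon: intersection lies outside the first quadrant.
carrots + salmon with both tight: 2.806 servings and 0.1389 servings → $1.29.
So the least-cost plan costs $0.90.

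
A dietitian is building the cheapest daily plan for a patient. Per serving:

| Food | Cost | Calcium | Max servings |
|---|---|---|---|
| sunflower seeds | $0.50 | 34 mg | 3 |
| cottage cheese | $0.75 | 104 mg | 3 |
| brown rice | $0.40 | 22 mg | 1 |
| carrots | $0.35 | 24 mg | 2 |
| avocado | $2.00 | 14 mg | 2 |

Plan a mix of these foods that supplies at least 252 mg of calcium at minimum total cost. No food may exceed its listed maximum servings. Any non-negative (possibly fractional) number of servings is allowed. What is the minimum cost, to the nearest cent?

Cost per mg of calcium: cottage cheese $0.0072, carrots $0.0146, sunflower seeds $0.0147, brown rice $0.0182, avocado $0.1429.
Take 2.423 servings of cottage cheese: +252.0 mg calcium for $1.82 (total $1.82, still need 0.0 mg).
Filling from the cheapest source first is optimal under one linear minimum: $1.82.

$1.82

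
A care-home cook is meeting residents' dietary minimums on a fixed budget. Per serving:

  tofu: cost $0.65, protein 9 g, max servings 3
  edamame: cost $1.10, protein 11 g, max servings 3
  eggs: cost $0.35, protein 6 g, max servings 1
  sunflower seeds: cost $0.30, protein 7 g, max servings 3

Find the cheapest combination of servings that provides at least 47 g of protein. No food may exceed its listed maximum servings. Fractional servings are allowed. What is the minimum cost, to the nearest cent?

Cost per g of protein: sunflower seeds $0.0429, eggs $0.0583, tofu $0.0722, edamame $0.1000.
Take 3 servings of sunflower seeds: +21.0 g protein for $0.90 (total $0.90, still need 26.0 g).
Take 1 serving of eggs: +6.0 g protein for $0.35 (total $1.25, still need 20.0 g).
Take 2.222 servings of tofu: +20.0 g protein for $1.44 (total $2.69, still need 0.0 g).
Greedy by cheapest-per-g is optimal for a single linear constraint, so the minimum cost is $2.69.

$2.69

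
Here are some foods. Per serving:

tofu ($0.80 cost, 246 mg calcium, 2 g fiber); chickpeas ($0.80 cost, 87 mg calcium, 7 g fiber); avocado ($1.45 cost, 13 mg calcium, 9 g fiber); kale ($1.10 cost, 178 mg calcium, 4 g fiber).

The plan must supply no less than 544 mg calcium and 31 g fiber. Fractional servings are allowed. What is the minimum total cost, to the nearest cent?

$3.95

For a min-cost LP with two ≥-constraints, a basic feasible solution has at most two positive variables.
tofu only: max(544/246, 31/2) = 15.5 servings → $12.40.
chickpeas only: max(544/87, 31/7) = 6.253 servings → $5.00.
avocado only: max(544/13, 31/9) = 41.85 servings → $60.68.
kale only: max(544/178, 31/4) = 7.75 servings → $8.53.
tofu + chickpeas with both tight: 0.7177 servings and 4.224 servings → $3.95.
tofu + avocado with both tight: 2.053 servings and 2.988 servings → $5.98.
tofu + kale: the both-tight solution has a negative serving — not a feasible corner.
chickpeas + avocado: intersection lies outside the first quadrant.
chickpeas + kale with both tight: 3.722 servings and 1.237 servings → $4.34.
avocado + kale with both tight: 2.156 servings and 2.899 servings → $6.31.
The minimum over all feasible corners is $3.95.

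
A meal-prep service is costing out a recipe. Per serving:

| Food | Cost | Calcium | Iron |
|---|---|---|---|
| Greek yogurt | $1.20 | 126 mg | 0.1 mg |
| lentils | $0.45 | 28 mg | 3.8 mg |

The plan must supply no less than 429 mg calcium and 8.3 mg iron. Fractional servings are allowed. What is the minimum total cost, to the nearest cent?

$4.47

An LP optimum is at a vertex; with two nutrient constraints at most two foods are used. Check each candidate.
Greek yogurt only: max(429/126, 8.3/0.1) = 83 servings → $99.60.
lentils only: max(429/28, 8.3/3.8) = 15.32 servings → $6.89.
Greek yogurt + lentils with both tight: 2.937 servings and 2.107 servings → $4.47.
Cheapest feasible corner: $4.47.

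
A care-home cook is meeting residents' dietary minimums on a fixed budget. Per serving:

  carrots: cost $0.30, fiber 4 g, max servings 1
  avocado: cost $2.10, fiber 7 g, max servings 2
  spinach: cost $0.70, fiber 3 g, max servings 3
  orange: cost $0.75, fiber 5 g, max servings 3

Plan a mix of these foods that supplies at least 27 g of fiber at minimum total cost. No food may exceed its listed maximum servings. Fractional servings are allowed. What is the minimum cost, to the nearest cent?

Cost per g of fiber: carrots $0.0750, orange $0.1500, spinach $0.2333, avocado $0.3000.
Take 1 serving of carrots: +4.0 g fiber for $0.30 (total $0.30, still need 23.0 g).
Take 3 servings of orange: +15.0 g fiber for $2.25 (total $2.55, still need 8.0 g).
Take 2.667 servings of spinach: +8.0 g fiber for $1.87 (total $4.42, still need 0.0 g).
Filling from the cheapest source first is optimal under one linear minimum: $4.42.

$4.42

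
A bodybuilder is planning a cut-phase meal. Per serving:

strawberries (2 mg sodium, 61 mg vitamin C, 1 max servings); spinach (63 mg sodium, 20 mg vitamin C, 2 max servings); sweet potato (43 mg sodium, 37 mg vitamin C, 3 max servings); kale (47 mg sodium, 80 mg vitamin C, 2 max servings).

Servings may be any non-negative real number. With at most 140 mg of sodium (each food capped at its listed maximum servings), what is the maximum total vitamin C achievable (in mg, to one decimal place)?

258.9 mg

Vitamin C per mg sodium: strawberries 30.5, kale 1.702, sweet potato 0.8605, spinach 0.3175.
Take 1 serving of strawberries: uses 2 mg sodium, +61.0 mg vitamin C (running total 61.0 mg).
Take 2 servings of kale: uses 94 mg sodium, +160.0 mg vitamin C (running total 221.0 mg).
Take 1.023 servings of sweet potato: uses 44 mg sodium, +37.9 mg vitamin C (running total 258.9 mg).
Greedy by best ratio exhausts the sodium allowance optimally: 258.9 mg.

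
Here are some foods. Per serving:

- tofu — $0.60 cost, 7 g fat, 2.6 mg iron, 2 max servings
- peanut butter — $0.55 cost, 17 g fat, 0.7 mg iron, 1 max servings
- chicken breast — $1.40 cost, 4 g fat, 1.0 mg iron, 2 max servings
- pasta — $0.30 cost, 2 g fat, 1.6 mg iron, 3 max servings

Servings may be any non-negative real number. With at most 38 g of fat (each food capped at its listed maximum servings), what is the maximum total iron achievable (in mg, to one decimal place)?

Iron per g fat: pasta 0.8, tofu 0.3714, chicken breast 0.25, peanut butter 0.04118.
Take 3 servings of pasta: uses 6 g fat, +4.8 mg iron (running total 4.8 mg).
Take 2 servings of tofu: uses 14 g fat, +5.2 mg iron (running total 10.0 mg).
Take 2 servings of chicken breast: uses 8 g fat, +2.0 mg iron (running total 12.0 mg).
Take 0.5882 servings of peanut butter: uses 10 g fat, +0.4 mg iron (running total 12.4 mg).
Filling greedily by iron-per-g fat is optimal for one linear limit, giving 12.4 mg.

12.4 mg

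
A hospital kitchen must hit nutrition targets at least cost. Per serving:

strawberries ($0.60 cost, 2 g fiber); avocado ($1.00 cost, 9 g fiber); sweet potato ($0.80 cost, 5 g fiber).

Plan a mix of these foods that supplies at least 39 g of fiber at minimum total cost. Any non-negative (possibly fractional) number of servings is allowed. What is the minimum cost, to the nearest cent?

Cost per g of fiber: avocado $0.1111, sweet potato $0.1600, strawberries $0.3000.
With no serving limits, use only avocado: 39 g / 9 g = 4.333 servings × $1.00 = $4.33.

$4.33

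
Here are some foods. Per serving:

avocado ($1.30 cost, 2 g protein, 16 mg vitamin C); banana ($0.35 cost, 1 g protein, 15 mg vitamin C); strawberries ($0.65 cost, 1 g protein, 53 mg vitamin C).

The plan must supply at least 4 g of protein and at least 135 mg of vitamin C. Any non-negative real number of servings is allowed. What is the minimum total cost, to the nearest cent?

avocado only: max(4/2, 135/16) = 8.438 servings → $10.97.
banana only: max(4/1, 135/15) = 9 servings → $3.15.
strawberries only: max(4/1, 135/53) = 4 servings → $2.60.
avocado + banana: the both-tight solution has a negative serving — not a feasible corner.
avocado + strawberries with both tight: 0.8556 servings and 2.289 servings → $2.60.
banana + strawberries with both tight: 2.026 servings and 1.974 servings → $1.99.
So the least-cost plan costs $1.99.

$1.99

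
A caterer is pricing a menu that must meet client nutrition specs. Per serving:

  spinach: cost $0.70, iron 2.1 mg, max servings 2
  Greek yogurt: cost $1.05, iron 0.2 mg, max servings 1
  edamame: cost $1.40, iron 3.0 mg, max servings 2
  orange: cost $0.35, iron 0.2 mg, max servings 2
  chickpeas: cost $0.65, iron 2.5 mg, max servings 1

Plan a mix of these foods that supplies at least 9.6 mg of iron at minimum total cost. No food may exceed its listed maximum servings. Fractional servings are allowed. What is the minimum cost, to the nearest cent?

$3.40

Cost per mg of iron: chickpeas $0.2600, spinach $0.3333, edamame $0.4667, orange $1.7500, Greek yogurt $5.2500.
Take 1 serving of chickpeas: +2.5 mg iron for $0.65 (total $0.65, still need 7.1 mg).
Take 2 servings of spinach: +4.2 mg iron for $1.40 (total $2.05, still need 2.9 mg).
Take 0.9667 servings of edamame: +2.9 mg iron for $1.35 (total $3.40, still need 0.0 mg).
Filling from the cheapest source first is optimal under one linear minimum: $3.40.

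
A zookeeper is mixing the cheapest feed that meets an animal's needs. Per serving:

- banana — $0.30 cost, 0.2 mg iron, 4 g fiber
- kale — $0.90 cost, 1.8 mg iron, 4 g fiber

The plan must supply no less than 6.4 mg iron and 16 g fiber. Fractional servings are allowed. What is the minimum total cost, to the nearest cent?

$3.30

With two linear requirements the optimum uses one or two foods; enumerate the corners.
banana only: max(6.4/0.2, 16/4) = 32 servings → $9.60.
kale only: max(6.4/1.8, 16/4) = 4 servings → $3.60.
banana + kale with both tight: 0.5 servings and 3.5 servings → $3.30.
The minimum over all feasible corners is $3.30.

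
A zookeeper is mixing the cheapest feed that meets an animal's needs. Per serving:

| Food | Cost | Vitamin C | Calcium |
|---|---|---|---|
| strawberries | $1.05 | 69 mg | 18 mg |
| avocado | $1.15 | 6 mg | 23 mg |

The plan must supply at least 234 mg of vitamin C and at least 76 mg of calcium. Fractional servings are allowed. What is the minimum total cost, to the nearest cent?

$4.30

An LP optimum is at a vertex; with two nutrient constraints at most two foods are used. Check each candidate.
strawberries only: max(234/69, 76/18) = 4.222 servings → $4.43.
avocado only: max(234/6, 76/23) = 39 servings → $44.85.
strawberries + avocado with both tight: 3.331 servings and 0.6978 servings → $4.30.
The minimum over all feasible corners is $4.30.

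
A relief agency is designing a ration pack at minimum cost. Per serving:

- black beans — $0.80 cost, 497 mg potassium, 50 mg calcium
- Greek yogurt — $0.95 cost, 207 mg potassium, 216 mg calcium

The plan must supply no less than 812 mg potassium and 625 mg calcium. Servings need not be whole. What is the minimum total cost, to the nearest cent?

This is a tiny linear program; its minimum lies at a vertex of the feasible set. List the vertices and price them.
black beans only: max(812/497, 625/50) = 12.5 servings → $10.00.
Greek yogurt only: max(812/207, 625/216) = 3.923 servings → $3.73.
black beans + Greek yogurt with both tight: 0.4744 servings and 2.784 servings → $3.02.
Cheapest feasible corner: $3.02.

$3.02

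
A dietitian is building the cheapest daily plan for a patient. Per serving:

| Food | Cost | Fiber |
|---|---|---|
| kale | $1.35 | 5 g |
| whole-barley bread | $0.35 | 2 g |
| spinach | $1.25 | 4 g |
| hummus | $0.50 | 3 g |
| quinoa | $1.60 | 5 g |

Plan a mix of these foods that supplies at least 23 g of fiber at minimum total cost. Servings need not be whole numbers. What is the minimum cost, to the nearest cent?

Cost per g of fiber: hummus $0.1667, whole-barley bread $0.1750, kale $0.2700, spinach $0.3125, quinoa $0.3200.
With no serving limits, use only hummus: 23 g / 3 g = 7.667 servings × $0.50 = $3.83.

$3.83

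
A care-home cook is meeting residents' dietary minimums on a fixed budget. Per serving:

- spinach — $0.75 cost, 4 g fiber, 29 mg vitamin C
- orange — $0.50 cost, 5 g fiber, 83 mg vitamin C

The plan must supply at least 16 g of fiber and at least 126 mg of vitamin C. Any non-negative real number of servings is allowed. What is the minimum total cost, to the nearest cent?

Minimising a linear cost over {fiber ≥ 16, vitamin C ≥ 126, servings ≥ 0} — the optimum is at a vertex, using one or two foods.
spinach only: max(16/4, 126/29) = 4.345 servings → $3.26.
orange only: max(16/5, 126/83) = 3.2 servings → $1.60.
spinach + orange with both tight: 3.733 servings and 0.2139 servings → $2.91.
The minimum over all feasible corners is $1.60.

$1.60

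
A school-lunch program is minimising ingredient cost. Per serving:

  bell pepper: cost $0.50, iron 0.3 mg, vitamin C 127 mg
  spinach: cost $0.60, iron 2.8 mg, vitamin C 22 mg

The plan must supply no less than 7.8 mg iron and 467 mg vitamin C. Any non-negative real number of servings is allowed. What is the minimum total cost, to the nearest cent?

For a min-cost LP with two ≥-constraints, a basic feasible solution has at most two positive variables.
bell pepper only: max(7.8/0.3, 467/127) = 26 servings → $13.00.
spinach only: max(7.8/2.8, 467/22) = 21.23 servings → $12.74.
bell pepper + spinach with both tight: 3.255 servings and 2.437 servings → $3.09.
Cheapest feasible corner: $3.09.

$3.09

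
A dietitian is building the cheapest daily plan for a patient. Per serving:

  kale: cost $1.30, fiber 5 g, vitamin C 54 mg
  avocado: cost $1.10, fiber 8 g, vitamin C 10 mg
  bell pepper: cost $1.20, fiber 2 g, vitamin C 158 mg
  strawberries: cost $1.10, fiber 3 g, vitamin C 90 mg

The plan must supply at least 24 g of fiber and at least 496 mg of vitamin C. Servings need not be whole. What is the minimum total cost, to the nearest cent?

With two linear requirements the optimum uses one or two foods; enumerate the corners.
kale only: max(24/5, 496/54) = 9.185 servings → $11.94.
avocado only: max(24/8, 496/10) = 49.6 servings → $54.56.
bell pepper only: max(24/2, 496/158) = 12 servings → $14.40.
strawberries only: max(24/3, 496/90) = 8 servings → $8.80.
kale + avocado: the both-tight solution has a negative serving — not a feasible corner.
kale + bell pepper with both tight: 4.106 servings and 1.736 servings → $7.42.
kale + strawberries with both tight: 2.333 servings and 4.111 servings → $7.56.
avocado + bell pepper with both tight: 2.251 servings and 2.997 servings → $6.07.
avocado + strawberries with both tight: 0.9739 servings and 5.403 servings → $7.01.
bell pepper + strawberries with both targets exact would need a negative amount; discard.
So the least-cost plan costs $6.07.

$6.07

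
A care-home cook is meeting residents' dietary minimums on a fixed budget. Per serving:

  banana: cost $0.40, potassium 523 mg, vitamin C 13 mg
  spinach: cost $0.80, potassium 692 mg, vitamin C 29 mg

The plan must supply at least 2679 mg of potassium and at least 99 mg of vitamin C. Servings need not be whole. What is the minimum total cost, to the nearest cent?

A basic optimal solution has at most two foods positive. Try each food alone and each pair with both targets met exactly.
banana only: max(2679/523, 99/13) = 7.615 servings → $3.05.
spinach only: max(2679/692, 99/29) = 3.871 servings → $3.10.
banana + spinach with both tight: 1.488 servings and 2.747 servings → $2.79.
So the least-cost plan costs $2.79.

$2.79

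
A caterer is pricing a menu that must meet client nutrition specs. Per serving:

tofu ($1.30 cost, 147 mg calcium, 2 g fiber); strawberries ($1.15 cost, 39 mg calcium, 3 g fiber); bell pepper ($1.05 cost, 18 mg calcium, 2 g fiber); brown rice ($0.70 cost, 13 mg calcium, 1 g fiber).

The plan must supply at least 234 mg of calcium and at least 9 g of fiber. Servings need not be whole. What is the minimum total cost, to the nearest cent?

Two binding constraints pin down two serving amounts, so the optimal mix uses at most two foods. The candidates are each food alone (scaled to the tighter of calcium/fiber) and each pair with both constraints tight.
tofu only: max(234/147, 9/2) = 4.5 servings → $5.85.
strawberries only: max(234/39, 9/3) = 6 servings → $6.90.
bell pepper only: max(234/18, 9/2) = 13 servings → $13.65.
brown rice only: max(234/13, 9/1) = 18 servings → $12.60.
tofu + strawberries with both tight: 0.9669 servings and 2.355 servings → $3.97.
tofu + bell pepper with both tight: 1.186 servings and 3.314 servings → $5.02.
tofu + brown rice with both tight: 0.9669 servings and 7.066 servings → $6.20.
strawberries + bell pepper: the both-tight solution has a negative serving — not a feasible corner.
strawberries + brown rice (both tight): parallel constraints — no distinct corner.
bell pepper + brown rice: intersection lies outside the first quadrant.
The minimum over all feasible corners is $3.97.

$3.97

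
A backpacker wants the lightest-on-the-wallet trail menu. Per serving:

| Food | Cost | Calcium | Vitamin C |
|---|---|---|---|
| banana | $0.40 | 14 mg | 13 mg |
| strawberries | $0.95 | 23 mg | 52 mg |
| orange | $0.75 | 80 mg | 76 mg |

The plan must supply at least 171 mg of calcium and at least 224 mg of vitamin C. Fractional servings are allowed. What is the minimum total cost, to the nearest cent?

A basic optimal solution has at most two foods positive. Try each food alone and each pair with both targets met exactly.
banana only: max(171/14, 224/13) = 17.23 servings → $6.89.
strawberries only: max(171/23, 224/52) = 7.435 servings → $7.06.
orange only: max(171/80, 224/76) = 2.947 servings → $2.21.
banana + strawberries with both tight: 8.718 servings and 2.128 servings → $5.51.
banana + orange: intersection lies outside the first quadrant.
strawberries + orange with both tight: 2.041 servings and 1.551 servings → $3.10.
So the least-cost plan costs $2.21.

$2.21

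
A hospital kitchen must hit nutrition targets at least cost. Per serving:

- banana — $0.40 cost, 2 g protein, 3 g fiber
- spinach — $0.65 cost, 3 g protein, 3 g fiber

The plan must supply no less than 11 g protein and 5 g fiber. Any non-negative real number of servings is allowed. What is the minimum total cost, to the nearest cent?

The cheapest plan sits at a corner of the feasible region — with two constraints it uses at most two foods.
banana only: max(11/2, 5/3) = 5.5 servings → $2.20.
spinach only: max(11/3, 5/3) = 3.667 servings → $2.38.
banana + spinach: intersection lies outside the first quadrant.
The minimum over all feasible corners is $2.20.

$2.20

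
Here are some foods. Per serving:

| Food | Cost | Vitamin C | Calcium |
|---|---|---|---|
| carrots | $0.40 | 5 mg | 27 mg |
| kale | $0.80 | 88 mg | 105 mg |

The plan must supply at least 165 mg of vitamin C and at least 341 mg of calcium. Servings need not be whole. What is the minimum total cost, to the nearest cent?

$2.60

carrots only: max(165/5, 341/27) = 33 servings → $13.20.
kale only: max(165/88, 341/105) = 3.248 servings → $2.60.
carrots + kale with both tight: 6.852 servings and 1.486 servings → $3.93.
Cheapest feasible corner: $2.60.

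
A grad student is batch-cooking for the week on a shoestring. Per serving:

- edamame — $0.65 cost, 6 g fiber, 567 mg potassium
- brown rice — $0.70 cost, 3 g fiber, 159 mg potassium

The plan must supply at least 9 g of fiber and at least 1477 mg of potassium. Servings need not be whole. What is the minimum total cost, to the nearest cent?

With two linear requirements the optimum uses one or two foods; enumerate the corners.
edamame only: max(9/6, 1477/567) = 2.605 servings → $1.69.
brown rice only: max(9/3, 1477/159) = 9.289 servings → $6.50.
edamame + brown rice with both targets exact would need a negative amount; discard.
So the least-cost plan costs $1.69.

$1.69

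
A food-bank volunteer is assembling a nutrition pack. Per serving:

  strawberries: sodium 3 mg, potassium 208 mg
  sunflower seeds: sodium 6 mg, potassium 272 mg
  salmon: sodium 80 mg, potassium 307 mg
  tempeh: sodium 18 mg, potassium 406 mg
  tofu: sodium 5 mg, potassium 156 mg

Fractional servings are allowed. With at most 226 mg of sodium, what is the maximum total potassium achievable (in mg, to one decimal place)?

15669.3 mg

Potassium per mg sodium: strawberries 69.33, sunflower seeds 45.33, tofu 31.2, tempeh 22.56, salmon 3.837.
With no serving limits, spend the whole sodium allowance on strawberries: 226 mg / 3 mg × 208 mg = 15669.3 mg.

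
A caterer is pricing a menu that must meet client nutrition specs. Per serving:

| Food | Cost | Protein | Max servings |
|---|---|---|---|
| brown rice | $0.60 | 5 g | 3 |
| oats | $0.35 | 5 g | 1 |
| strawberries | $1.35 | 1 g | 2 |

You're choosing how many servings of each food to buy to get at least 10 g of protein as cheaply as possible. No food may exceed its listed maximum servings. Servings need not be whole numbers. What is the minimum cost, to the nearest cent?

Cost per g of protein: oats $0.0700, brown rice $0.1200, strawberries $1.3500.
Take 1 serving of oats: +5.0 g protein for $0.35 (total $0.35, still need 5.0 g).
Take 1 serving of brown rice: +5.0 g protein for $0.60 (total $0.95, still need 0.0 g).
Greedy by cheapest-per-g is optimal for a single linear constraint, so the minimum cost is $0.95.

$0.95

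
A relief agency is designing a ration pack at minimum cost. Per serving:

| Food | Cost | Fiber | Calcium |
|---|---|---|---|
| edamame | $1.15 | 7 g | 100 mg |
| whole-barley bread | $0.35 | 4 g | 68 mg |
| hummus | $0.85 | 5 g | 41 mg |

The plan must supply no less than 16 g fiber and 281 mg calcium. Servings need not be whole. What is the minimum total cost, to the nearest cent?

Compare the cost at each extreme point of the feasible region.
edamame only: max(16/7, 281/100) = 2.81 servings → $3.23.
whole-barley bread only: max(16/4, 281/68) = 4.132 servings → $1.45.
hummus only: max(16/5, 281/41) = 6.854 servings → $5.83.
edamame + whole-barley bread: the both-tight solution has a negative serving — not a feasible corner.
edamame + hummus with both targets exact would need a negative amount; discard.
whole-barley bread + hummus with both targets exact would need a negative amount; discard.
So the least-cost plan costs $1.45.

$1.45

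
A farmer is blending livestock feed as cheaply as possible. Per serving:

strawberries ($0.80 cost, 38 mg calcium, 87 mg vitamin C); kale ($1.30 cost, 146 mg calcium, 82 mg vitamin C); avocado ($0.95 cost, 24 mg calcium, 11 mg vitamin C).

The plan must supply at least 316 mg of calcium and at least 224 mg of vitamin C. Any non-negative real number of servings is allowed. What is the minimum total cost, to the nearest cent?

An LP optimum is at a vertex; with two nutrient constraints at most two foods are used. Check each candidate.
strawberries only: max(316/38, 224/87) = 8.316 servings → $6.65.
kale only: max(316/146, 224/82) = 2.732 servings → $3.55.
avocado only: max(316/24, 224/11) = 20.36 servings → $19.35.
strawberries + kale with both tight: 0.7085 servings and 1.98 servings → $3.14.
strawberries + avocado with both tight: 1.138 servings and 11.37 servings → $11.71.
kale + avocado with both targets exact would need a negative amount; discard.
The minimum over all feasible corners is $3.14.

$3.14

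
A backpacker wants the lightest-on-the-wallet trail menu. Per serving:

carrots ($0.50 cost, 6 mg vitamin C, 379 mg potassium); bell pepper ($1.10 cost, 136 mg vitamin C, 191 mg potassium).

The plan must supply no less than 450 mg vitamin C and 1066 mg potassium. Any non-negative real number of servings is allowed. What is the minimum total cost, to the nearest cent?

This is a tiny linear program; its minimum lies at a vertex of the feasible set. List the vertices and price them.
carrots only: max(450/6, 1066/379) = 75 servings → $37.50.
bell pepper only: max(450/136, 1066/191) = 5.581 servings → $6.14.
carrots + bell pepper with both tight: 1.171 servings and 3.257 servings → $4.17.
So the least-cost plan costs $4.17.

$4.17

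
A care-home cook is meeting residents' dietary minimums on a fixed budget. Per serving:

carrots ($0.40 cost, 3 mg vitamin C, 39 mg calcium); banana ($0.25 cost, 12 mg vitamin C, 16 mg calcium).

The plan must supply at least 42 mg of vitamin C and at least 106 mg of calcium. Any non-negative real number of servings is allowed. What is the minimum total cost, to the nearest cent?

$1.36

Two binding constraints pin down two serving amounts, so the optimal mix uses at most two foods. The candidates are each food alone (scaled to the tighter of vitamin C/calcium) and each pair with both constraints tight.
carrots only: max(42/3, 106/39) = 14 servings → $5.60.
banana only: max(42/12, 106/16) = 6.625 servings → $1.66.
carrots + banana with both tight: 1.429 servings and 3.143 servings → $1.36.
So the least-cost plan costs $1.36.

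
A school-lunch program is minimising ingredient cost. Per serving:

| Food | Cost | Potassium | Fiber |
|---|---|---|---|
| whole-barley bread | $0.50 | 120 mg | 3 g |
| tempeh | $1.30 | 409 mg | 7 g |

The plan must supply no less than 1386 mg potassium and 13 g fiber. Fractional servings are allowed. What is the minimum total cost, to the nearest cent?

For a min-cost LP with two ≥-constraints, a basic feasible solution has at most two positive variables.
whole-barley bread only: max(1386/120, 13/3) = 11.55 servings → $5.78.
tempeh only: max(1386/409, 13/7) = 3.389 servings → $4.41.
whole-barley bread + tempeh: the both-tight solution has a negative serving — not a feasible corner.
So the least-cost plan costs $4.41.

$4.41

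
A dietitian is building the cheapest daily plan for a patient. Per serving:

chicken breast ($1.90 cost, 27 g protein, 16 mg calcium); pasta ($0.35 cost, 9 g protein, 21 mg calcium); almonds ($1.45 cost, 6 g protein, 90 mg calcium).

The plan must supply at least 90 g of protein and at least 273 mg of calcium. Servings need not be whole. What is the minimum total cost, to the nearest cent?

A basic optimal solution has at most two foods positive. Try each food alone and each pair with both targets met exactly.
chicken breast only: max(90/27, 273/16) = 17.06 servings → $32.42.
pasta only: max(90/9, 273/21) = 13 servings → $4.55.
almonds only: max(90/6, 273/90) = 15 servings → $21.75.
chicken breast + pasta with both targets exact would need a negative amount; discard.
chicken breast + almonds with both tight: 2.769 servings and 2.541 servings → $8.95.
pasta + almonds with both tight: 9.447 servings and 0.8289 servings → $4.51.
So the least-cost plan costs $4.51.

$4.51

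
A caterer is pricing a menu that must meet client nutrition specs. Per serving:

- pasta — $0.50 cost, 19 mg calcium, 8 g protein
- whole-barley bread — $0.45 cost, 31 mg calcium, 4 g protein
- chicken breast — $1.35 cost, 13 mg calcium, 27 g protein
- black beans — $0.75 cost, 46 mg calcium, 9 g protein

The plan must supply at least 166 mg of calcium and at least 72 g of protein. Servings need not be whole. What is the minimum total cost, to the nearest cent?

A basic optimal solution has at most two foods positive. Try each food alone and each pair with both targets met exactly.
pasta only: max(166/19, 72/8) = 9 servings → $4.50.
whole-barley bread only: max(166/31, 72/4) = 18 servings → $8.10.
chicken breast only: max(166/13, 72/27) = 12.77 servings → $17.24.
black beans only: max(166/46, 72/9) = 8 servings → $6.00.
pasta + whole-barley bread with both targets exact would need a negative amount; discard.
pasta + chicken breast with both tight: 8.67 servings and 0.0978 servings → $4.47.
pasta + black beans: intersection lies outside the first quadrant.
whole-barley bread + chicken breast with both tight: 4.517 servings and 1.997 servings → $4.73.
whole-barley bread + black beans: intersection lies outside the first quadrant.
chicken breast + black beans with both tight: 1.616 servings and 3.152 servings → $4.55.
The minimum over all feasible corners is $4.47.

$4.47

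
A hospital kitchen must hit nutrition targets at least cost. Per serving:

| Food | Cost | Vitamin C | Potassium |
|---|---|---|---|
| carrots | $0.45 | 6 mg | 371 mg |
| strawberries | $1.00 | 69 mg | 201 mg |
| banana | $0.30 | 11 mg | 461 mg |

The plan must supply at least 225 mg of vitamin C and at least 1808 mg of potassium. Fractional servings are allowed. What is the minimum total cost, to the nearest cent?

$3.64

Minimising a linear cost over {vitamin C ≥ 225, potassium ≥ 1808, servings ≥ 0} — the optimum is at a vertex, using one or two foods.
carrots only: max(225/6, 1808/371) = 37.5 servings → $16.88.
strawberries only: max(225/69, 1808/201) = 8.995 servings → $9.00.
banana only: max(225/11, 1808/461) = 20.45 servings → $6.14.
carrots + strawberries with both tight: 3.26 servings and 2.977 servings → $4.44.
carrots + banana with both targets exact would need a negative amount; discard.
strawberries + banana with both tight: 2.833 servings and 2.687 servings → $3.64.
So the least-cost plan costs $3.64.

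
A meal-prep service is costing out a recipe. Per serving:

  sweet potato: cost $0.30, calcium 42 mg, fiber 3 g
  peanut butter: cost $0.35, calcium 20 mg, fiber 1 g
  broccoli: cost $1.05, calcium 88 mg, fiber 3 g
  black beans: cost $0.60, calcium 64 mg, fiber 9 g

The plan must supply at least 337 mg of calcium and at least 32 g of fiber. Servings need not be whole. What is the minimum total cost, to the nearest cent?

$2.66

Compare the cost at each extreme point of the feasible region.
sweet potato only: max(337/42, 32/3) = 10.67 servings → $3.20.
peanut butter only: max(337/20, 32/1) = 32 servings → $11.20.
broccoli only: max(337/88, 32/3) = 10.67 servings → $11.20.
black beans only: max(337/64, 32/9) = 5.266 servings → $3.16.
sweet potato + peanut butter with both targets exact would need a negative amount; discard.
sweet potato + broccoli: intersection lies outside the first quadrant.
sweet potato + black beans with both tight: 5.296 servings and 1.79 servings → $2.66.
peanut butter + broccoli: the both-tight solution has a negative serving — not a feasible corner.
peanut butter + black beans with both tight: 8.491 servings and 2.612 servings → $4.54.
broccoli + black beans with both tight: 1.642 servings and 3.008 servings → $3.53.
Cheapest feasible corner: $2.66.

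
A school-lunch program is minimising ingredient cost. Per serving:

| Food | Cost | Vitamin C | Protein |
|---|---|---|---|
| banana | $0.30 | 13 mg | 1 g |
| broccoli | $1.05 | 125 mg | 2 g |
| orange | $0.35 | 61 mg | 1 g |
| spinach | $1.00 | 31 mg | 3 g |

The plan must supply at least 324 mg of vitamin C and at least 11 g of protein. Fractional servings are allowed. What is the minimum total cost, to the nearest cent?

banana only: max(324/13, 11/1) = 24.92 servings → $7.48.
broccoli only: max(324/125, 11/2) = 5.5 servings → $5.78.
orange only: max(324/61, 11/1) = 11 servings → $3.85.
spinach only: max(324/31, 11/3) = 10.45 servings → $10.45.
banana + broccoli with both tight: 7.343 servings and 1.828 servings → $4.12.
banana + orange with both tight: 7.229 servings and 3.771 servings → $3.49.
banana + spinach with both targets exact would need a negative amount; discard.
broccoli + orange: intersection lies outside the first quadrant.
broccoli + spinach with both tight: 2.016 servings and 2.323 servings → $4.44.
orange + spinach with both tight: 4.151 servings and 2.283 servings → $3.74.
Cheapest feasible corner: $3.49.

$3.49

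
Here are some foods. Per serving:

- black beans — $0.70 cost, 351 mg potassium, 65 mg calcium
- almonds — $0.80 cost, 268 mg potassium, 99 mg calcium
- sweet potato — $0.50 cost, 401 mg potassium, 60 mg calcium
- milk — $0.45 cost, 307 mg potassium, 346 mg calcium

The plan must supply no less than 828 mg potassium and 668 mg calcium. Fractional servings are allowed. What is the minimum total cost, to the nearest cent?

Check every corner: each single food scaled to meet both minima, and each pair solved so both constraints bind.
black beans only: max(828/351, 668/65) = 10.28 servings → $7.19.
almonds only: max(828/268, 668/99) = 6.747 servings → $5.40.
sweet potato only: max(828/401, 668/60) = 11.13 servings → $5.57.
milk only: max(828/307, 668/346) = 2.697 servings → $1.21.
black beans + almonds: intersection lies outside the first quadrant.
black beans + sweet potato: intersection lies outside the first quadrant.
black beans + milk with both tight: 0.8022 servings and 1.78 servings → $1.36.
almonds + sweet potato: the both-tight solution has a negative serving — not a feasible corner.
almonds + milk with both tight: 1.306 servings and 1.557 servings → $1.75.
sweet potato + milk with both tight: 0.6766 servings and 1.813 servings → $1.15.
So the least-cost plan costs $1.15.

$1.15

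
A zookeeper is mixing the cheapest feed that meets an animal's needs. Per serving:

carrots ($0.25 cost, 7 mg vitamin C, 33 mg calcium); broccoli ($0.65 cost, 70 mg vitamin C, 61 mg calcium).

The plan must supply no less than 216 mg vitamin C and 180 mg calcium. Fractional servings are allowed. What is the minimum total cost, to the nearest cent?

$2.01

An LP optimum is at a vertex; with two nutrient constraints at most two foods are used. Check each candidate.
carrots only: max(216/7, 180/33) = 30.86 servings → $7.71.
broccoli only: max(216/70, 180/61) = 3.086 servings → $2.01.
carrots + broccoli: intersection lies outside the first quadrant.
So the least-cost plan costs $2.01.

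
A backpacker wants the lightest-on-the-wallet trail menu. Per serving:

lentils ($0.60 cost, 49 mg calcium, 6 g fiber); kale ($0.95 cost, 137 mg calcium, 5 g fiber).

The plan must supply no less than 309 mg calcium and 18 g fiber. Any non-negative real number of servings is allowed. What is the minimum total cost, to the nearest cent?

$2.56

The cheapest plan sits at a corner of the feasible region — with two constraints it uses at most two foods.
lentils only: max(309/49, 18/6) = 6.306 servings → $3.78.
kale only: max(309/137, 18/5) = 3.6 servings → $3.42.
lentils + kale with both tight: 1.596 servings and 1.685 servings → $2.56.
So the least-cost plan costs $2.56.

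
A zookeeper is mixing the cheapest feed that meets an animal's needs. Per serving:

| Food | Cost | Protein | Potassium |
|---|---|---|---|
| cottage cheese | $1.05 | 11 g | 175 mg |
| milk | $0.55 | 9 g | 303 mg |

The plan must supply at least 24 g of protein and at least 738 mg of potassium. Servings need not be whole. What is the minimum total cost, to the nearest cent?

cottage cheese only: max(24/11, 738/175) = 4.217 servings → $4.43.
milk only: max(24/9, 738/303) = 2.667 servings → $1.47.
cottage cheese + milk with both tight: 0.3584 servings and 2.229 servings → $1.60.
So the least-cost plan costs $1.47.

$1.47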